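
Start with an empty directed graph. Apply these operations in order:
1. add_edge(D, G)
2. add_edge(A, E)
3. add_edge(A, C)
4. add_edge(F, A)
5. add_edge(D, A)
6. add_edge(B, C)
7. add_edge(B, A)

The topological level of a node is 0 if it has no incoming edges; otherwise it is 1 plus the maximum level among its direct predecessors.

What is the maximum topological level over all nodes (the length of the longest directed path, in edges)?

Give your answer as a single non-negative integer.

Answer: 2

Derivation:
Op 1: add_edge(D, G). Edges now: 1
Op 2: add_edge(A, E). Edges now: 2
Op 3: add_edge(A, C). Edges now: 3
Op 4: add_edge(F, A). Edges now: 4
Op 5: add_edge(D, A). Edges now: 5
Op 6: add_edge(B, C). Edges now: 6
Op 7: add_edge(B, A). Edges now: 7
Compute levels (Kahn BFS):
  sources (in-degree 0): B, D, F
  process B: level=0
    B->A: in-degree(A)=2, level(A)>=1
    B->C: in-degree(C)=1, level(C)>=1
  process D: level=0
    D->A: in-degree(A)=1, level(A)>=1
    D->G: in-degree(G)=0, level(G)=1, enqueue
  process F: level=0
    F->A: in-degree(A)=0, level(A)=1, enqueue
  process G: level=1
  process A: level=1
    A->C: in-degree(C)=0, level(C)=2, enqueue
    A->E: in-degree(E)=0, level(E)=2, enqueue
  process C: level=2
  process E: level=2
All levels: A:1, B:0, C:2, D:0, E:2, F:0, G:1
max level = 2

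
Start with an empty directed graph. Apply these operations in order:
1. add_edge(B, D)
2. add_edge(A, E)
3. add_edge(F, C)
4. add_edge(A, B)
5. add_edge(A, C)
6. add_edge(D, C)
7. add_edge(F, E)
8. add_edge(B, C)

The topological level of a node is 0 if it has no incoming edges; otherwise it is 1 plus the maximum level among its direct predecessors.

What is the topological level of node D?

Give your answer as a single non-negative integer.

Answer: 2

Derivation:
Op 1: add_edge(B, D). Edges now: 1
Op 2: add_edge(A, E). Edges now: 2
Op 3: add_edge(F, C). Edges now: 3
Op 4: add_edge(A, B). Edges now: 4
Op 5: add_edge(A, C). Edges now: 5
Op 6: add_edge(D, C). Edges now: 6
Op 7: add_edge(F, E). Edges now: 7
Op 8: add_edge(B, C). Edges now: 8
Compute levels (Kahn BFS):
  sources (in-degree 0): A, F
  process A: level=0
    A->B: in-degree(B)=0, level(B)=1, enqueue
    A->C: in-degree(C)=3, level(C)>=1
    A->E: in-degree(E)=1, level(E)>=1
  process F: level=0
    F->C: in-degree(C)=2, level(C)>=1
    F->E: in-degree(E)=0, level(E)=1, enqueue
  process B: level=1
    B->C: in-degree(C)=1, level(C)>=2
    B->D: in-degree(D)=0, level(D)=2, enqueue
  process E: level=1
  process D: level=2
    D->C: in-degree(C)=0, level(C)=3, enqueue
  process C: level=3
All levels: A:0, B:1, C:3, D:2, E:1, F:0
level(D) = 2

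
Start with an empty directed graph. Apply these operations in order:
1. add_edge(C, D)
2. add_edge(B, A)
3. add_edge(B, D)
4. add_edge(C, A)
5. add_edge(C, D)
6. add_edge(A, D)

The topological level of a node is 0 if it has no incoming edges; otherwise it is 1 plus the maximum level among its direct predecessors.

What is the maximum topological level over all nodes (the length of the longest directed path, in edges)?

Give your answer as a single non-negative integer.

Answer: 2

Derivation:
Op 1: add_edge(C, D). Edges now: 1
Op 2: add_edge(B, A). Edges now: 2
Op 3: add_edge(B, D). Edges now: 3
Op 4: add_edge(C, A). Edges now: 4
Op 5: add_edge(C, D) (duplicate, no change). Edges now: 4
Op 6: add_edge(A, D). Edges now: 5
Compute levels (Kahn BFS):
  sources (in-degree 0): B, C
  process B: level=0
    B->A: in-degree(A)=1, level(A)>=1
    B->D: in-degree(D)=2, level(D)>=1
  process C: level=0
    C->A: in-degree(A)=0, level(A)=1, enqueue
    C->D: in-degree(D)=1, level(D)>=1
  process A: level=1
    A->D: in-degree(D)=0, level(D)=2, enqueue
  process D: level=2
All levels: A:1, B:0, C:0, D:2
max level = 2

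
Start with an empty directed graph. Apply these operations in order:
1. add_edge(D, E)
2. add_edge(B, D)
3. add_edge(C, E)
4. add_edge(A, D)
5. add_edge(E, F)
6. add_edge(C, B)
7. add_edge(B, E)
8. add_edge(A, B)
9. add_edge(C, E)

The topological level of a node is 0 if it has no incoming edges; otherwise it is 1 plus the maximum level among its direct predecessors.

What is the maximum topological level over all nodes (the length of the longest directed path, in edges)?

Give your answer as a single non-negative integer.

Op 1: add_edge(D, E). Edges now: 1
Op 2: add_edge(B, D). Edges now: 2
Op 3: add_edge(C, E). Edges now: 3
Op 4: add_edge(A, D). Edges now: 4
Op 5: add_edge(E, F). Edges now: 5
Op 6: add_edge(C, B). Edges now: 6
Op 7: add_edge(B, E). Edges now: 7
Op 8: add_edge(A, B). Edges now: 8
Op 9: add_edge(C, E) (duplicate, no change). Edges now: 8
Compute levels (Kahn BFS):
  sources (in-degree 0): A, C
  process A: level=0
    A->B: in-degree(B)=1, level(B)>=1
    A->D: in-degree(D)=1, level(D)>=1
  process C: level=0
    C->B: in-degree(B)=0, level(B)=1, enqueue
    C->E: in-degree(E)=2, level(E)>=1
  process B: level=1
    B->D: in-degree(D)=0, level(D)=2, enqueue
    B->E: in-degree(E)=1, level(E)>=2
  process D: level=2
    D->E: in-degree(E)=0, level(E)=3, enqueue
  process E: level=3
    E->F: in-degree(F)=0, level(F)=4, enqueue
  process F: level=4
All levels: A:0, B:1, C:0, D:2, E:3, F:4
max level = 4

Answer: 4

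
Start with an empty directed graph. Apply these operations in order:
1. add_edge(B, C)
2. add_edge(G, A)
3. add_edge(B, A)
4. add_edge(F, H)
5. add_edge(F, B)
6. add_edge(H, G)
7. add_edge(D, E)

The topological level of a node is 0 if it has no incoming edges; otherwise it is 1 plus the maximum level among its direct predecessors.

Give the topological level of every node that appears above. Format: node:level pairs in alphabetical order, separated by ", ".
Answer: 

Answer: A:3, B:1, C:2, D:0, E:1, F:0, G:2, H:1

Derivation:
Op 1: add_edge(B, C). Edges now: 1
Op 2: add_edge(G, A). Edges now: 2
Op 3: add_edge(B, A). Edges now: 3
Op 4: add_edge(F, H). Edges now: 4
Op 5: add_edge(F, B). Edges now: 5
Op 6: add_edge(H, G). Edges now: 6
Op 7: add_edge(D, E). Edges now: 7
Compute levels (Kahn BFS):
  sources (in-degree 0): D, F
  process D: level=0
    D->E: in-degree(E)=0, level(E)=1, enqueue
  process F: level=0
    F->B: in-degree(B)=0, level(B)=1, enqueue
    F->H: in-degree(H)=0, level(H)=1, enqueue
  process E: level=1
  process B: level=1
    B->A: in-degree(A)=1, level(A)>=2
    B->C: in-degree(C)=0, level(C)=2, enqueue
  process H: level=1
    H->G: in-degree(G)=0, level(G)=2, enqueue
  process C: level=2
  process G: level=2
    G->A: in-degree(A)=0, level(A)=3, enqueue
  process A: level=3
All levels: A:3, B:1, C:2, D:0, E:1, F:0, G:2, H:1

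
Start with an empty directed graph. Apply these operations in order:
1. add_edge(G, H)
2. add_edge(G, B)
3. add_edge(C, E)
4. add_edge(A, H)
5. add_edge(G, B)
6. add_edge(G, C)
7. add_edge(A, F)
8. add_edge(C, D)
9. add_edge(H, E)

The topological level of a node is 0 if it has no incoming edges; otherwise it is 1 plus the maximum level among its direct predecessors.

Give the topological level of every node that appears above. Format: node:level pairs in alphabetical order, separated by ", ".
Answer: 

Answer: A:0, B:1, C:1, D:2, E:2, F:1, G:0, H:1

Derivation:
Op 1: add_edge(G, H). Edges now: 1
Op 2: add_edge(G, B). Edges now: 2
Op 3: add_edge(C, E). Edges now: 3
Op 4: add_edge(A, H). Edges now: 4
Op 5: add_edge(G, B) (duplicate, no change). Edges now: 4
Op 6: add_edge(G, C). Edges now: 5
Op 7: add_edge(A, F). Edges now: 6
Op 8: add_edge(C, D). Edges now: 7
Op 9: add_edge(H, E). Edges now: 8
Compute levels (Kahn BFS):
  sources (in-degree 0): A, G
  process A: level=0
    A->F: in-degree(F)=0, level(F)=1, enqueue
    A->H: in-degree(H)=1, level(H)>=1
  process G: level=0
    G->B: in-degree(B)=0, level(B)=1, enqueue
    G->C: in-degree(C)=0, level(C)=1, enqueue
    G->H: in-degree(H)=0, level(H)=1, enqueue
  process F: level=1
  process B: level=1
  process C: level=1
    C->D: in-degree(D)=0, level(D)=2, enqueue
    C->E: in-degree(E)=1, level(E)>=2
  process H: level=1
    H->E: in-degree(E)=0, level(E)=2, enqueue
  process D: level=2
  process E: level=2
All levels: A:0, B:1, C:1, D:2, E:2, F:1, G:0, H:1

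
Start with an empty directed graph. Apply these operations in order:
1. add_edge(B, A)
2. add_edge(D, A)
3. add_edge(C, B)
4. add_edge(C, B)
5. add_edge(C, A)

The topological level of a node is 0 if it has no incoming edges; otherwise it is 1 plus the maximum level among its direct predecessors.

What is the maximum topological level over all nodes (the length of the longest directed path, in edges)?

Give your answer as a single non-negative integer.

Answer: 2

Derivation:
Op 1: add_edge(B, A). Edges now: 1
Op 2: add_edge(D, A). Edges now: 2
Op 3: add_edge(C, B). Edges now: 3
Op 4: add_edge(C, B) (duplicate, no change). Edges now: 3
Op 5: add_edge(C, A). Edges now: 4
Compute levels (Kahn BFS):
  sources (in-degree 0): C, D
  process C: level=0
    C->A: in-degree(A)=2, level(A)>=1
    C->B: in-degree(B)=0, level(B)=1, enqueue
  process D: level=0
    D->A: in-degree(A)=1, level(A)>=1
  process B: level=1
    B->A: in-degree(A)=0, level(A)=2, enqueue
  process A: level=2
All levels: A:2, B:1, C:0, D:0
max level = 2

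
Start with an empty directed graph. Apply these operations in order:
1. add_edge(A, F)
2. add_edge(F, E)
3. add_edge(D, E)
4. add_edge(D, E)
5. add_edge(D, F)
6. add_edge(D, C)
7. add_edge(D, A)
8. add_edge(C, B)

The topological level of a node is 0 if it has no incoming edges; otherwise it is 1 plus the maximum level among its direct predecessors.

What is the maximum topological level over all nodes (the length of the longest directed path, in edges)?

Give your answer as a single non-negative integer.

Answer: 3

Derivation:
Op 1: add_edge(A, F). Edges now: 1
Op 2: add_edge(F, E). Edges now: 2
Op 3: add_edge(D, E). Edges now: 3
Op 4: add_edge(D, E) (duplicate, no change). Edges now: 3
Op 5: add_edge(D, F). Edges now: 4
Op 6: add_edge(D, C). Edges now: 5
Op 7: add_edge(D, A). Edges now: 6
Op 8: add_edge(C, B). Edges now: 7
Compute levels (Kahn BFS):
  sources (in-degree 0): D
  process D: level=0
    D->A: in-degree(A)=0, level(A)=1, enqueue
    D->C: in-degree(C)=0, level(C)=1, enqueue
    D->E: in-degree(E)=1, level(E)>=1
    D->F: in-degree(F)=1, level(F)>=1
  process A: level=1
    A->F: in-degree(F)=0, level(F)=2, enqueue
  process C: level=1
    C->B: in-degree(B)=0, level(B)=2, enqueue
  process F: level=2
    F->E: in-degree(E)=0, level(E)=3, enqueue
  process B: level=2
  process E: level=3
All levels: A:1, B:2, C:1, D:0, E:3, F:2
max level = 3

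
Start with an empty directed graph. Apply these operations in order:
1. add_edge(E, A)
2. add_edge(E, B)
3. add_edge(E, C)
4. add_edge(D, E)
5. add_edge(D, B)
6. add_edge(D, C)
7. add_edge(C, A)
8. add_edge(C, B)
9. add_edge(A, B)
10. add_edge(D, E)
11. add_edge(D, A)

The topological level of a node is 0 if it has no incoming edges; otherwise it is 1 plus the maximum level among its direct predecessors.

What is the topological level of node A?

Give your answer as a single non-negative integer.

Op 1: add_edge(E, A). Edges now: 1
Op 2: add_edge(E, B). Edges now: 2
Op 3: add_edge(E, C). Edges now: 3
Op 4: add_edge(D, E). Edges now: 4
Op 5: add_edge(D, B). Edges now: 5
Op 6: add_edge(D, C). Edges now: 6
Op 7: add_edge(C, A). Edges now: 7
Op 8: add_edge(C, B). Edges now: 8
Op 9: add_edge(A, B). Edges now: 9
Op 10: add_edge(D, E) (duplicate, no change). Edges now: 9
Op 11: add_edge(D, A). Edges now: 10
Compute levels (Kahn BFS):
  sources (in-degree 0): D
  process D: level=0
    D->A: in-degree(A)=2, level(A)>=1
    D->B: in-degree(B)=3, level(B)>=1
    D->C: in-degree(C)=1, level(C)>=1
    D->E: in-degree(E)=0, level(E)=1, enqueue
  process E: level=1
    E->A: in-degree(A)=1, level(A)>=2
    E->B: in-degree(B)=2, level(B)>=2
    E->C: in-degree(C)=0, level(C)=2, enqueue
  process C: level=2
    C->A: in-degree(A)=0, level(A)=3, enqueue
    C->B: in-degree(B)=1, level(B)>=3
  process A: level=3
    A->B: in-degree(B)=0, level(B)=4, enqueue
  process B: level=4
All levels: A:3, B:4, C:2, D:0, E:1
level(A) = 3

Answer: 3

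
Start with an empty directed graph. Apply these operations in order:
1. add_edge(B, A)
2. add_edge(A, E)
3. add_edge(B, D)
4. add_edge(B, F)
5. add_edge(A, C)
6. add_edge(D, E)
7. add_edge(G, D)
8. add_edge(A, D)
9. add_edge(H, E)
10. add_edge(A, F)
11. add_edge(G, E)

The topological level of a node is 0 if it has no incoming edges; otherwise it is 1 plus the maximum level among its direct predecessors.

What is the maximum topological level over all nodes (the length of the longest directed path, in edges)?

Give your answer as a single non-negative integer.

Op 1: add_edge(B, A). Edges now: 1
Op 2: add_edge(A, E). Edges now: 2
Op 3: add_edge(B, D). Edges now: 3
Op 4: add_edge(B, F). Edges now: 4
Op 5: add_edge(A, C). Edges now: 5
Op 6: add_edge(D, E). Edges now: 6
Op 7: add_edge(G, D). Edges now: 7
Op 8: add_edge(A, D). Edges now: 8
Op 9: add_edge(H, E). Edges now: 9
Op 10: add_edge(A, F). Edges now: 10
Op 11: add_edge(G, E). Edges now: 11
Compute levels (Kahn BFS):
  sources (in-degree 0): B, G, H
  process B: level=0
    B->A: in-degree(A)=0, level(A)=1, enqueue
    B->D: in-degree(D)=2, level(D)>=1
    B->F: in-degree(F)=1, level(F)>=1
  process G: level=0
    G->D: in-degree(D)=1, level(D)>=1
    G->E: in-degree(E)=3, level(E)>=1
  process H: level=0
    H->E: in-degree(E)=2, level(E)>=1
  process A: level=1
    A->C: in-degree(C)=0, level(C)=2, enqueue
    A->D: in-degree(D)=0, level(D)=2, enqueue
    A->E: in-degree(E)=1, level(E)>=2
    A->F: in-degree(F)=0, level(F)=2, enqueue
  process C: level=2
  process D: level=2
    D->E: in-degree(E)=0, level(E)=3, enqueue
  process F: level=2
  process E: level=3
All levels: A:1, B:0, C:2, D:2, E:3, F:2, G:0, H:0
max level = 3

Answer: 3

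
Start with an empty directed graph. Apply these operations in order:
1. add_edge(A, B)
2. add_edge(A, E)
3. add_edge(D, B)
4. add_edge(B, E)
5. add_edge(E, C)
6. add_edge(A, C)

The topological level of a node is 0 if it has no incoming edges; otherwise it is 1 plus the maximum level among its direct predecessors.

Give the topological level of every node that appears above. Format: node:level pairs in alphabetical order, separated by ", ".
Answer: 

Op 1: add_edge(A, B). Edges now: 1
Op 2: add_edge(A, E). Edges now: 2
Op 3: add_edge(D, B). Edges now: 3
Op 4: add_edge(B, E). Edges now: 4
Op 5: add_edge(E, C). Edges now: 5
Op 6: add_edge(A, C). Edges now: 6
Compute levels (Kahn BFS):
  sources (in-degree 0): A, D
  process A: level=0
    A->B: in-degree(B)=1, level(B)>=1
    A->C: in-degree(C)=1, level(C)>=1
    A->E: in-degree(E)=1, level(E)>=1
  process D: level=0
    D->B: in-degree(B)=0, level(B)=1, enqueue
  process B: level=1
    B->E: in-degree(E)=0, level(E)=2, enqueue
  process E: level=2
    E->C: in-degree(C)=0, level(C)=3, enqueue
  process C: level=3
All levels: A:0, B:1, C:3, D:0, E:2

Answer: A:0, B:1, C:3, D:0, E:2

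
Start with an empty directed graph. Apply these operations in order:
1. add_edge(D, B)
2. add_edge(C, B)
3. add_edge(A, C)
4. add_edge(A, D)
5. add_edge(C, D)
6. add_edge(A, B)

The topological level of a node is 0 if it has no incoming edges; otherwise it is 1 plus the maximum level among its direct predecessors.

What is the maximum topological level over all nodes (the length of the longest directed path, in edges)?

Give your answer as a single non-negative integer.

Answer: 3

Derivation:
Op 1: add_edge(D, B). Edges now: 1
Op 2: add_edge(C, B). Edges now: 2
Op 3: add_edge(A, C). Edges now: 3
Op 4: add_edge(A, D). Edges now: 4
Op 5: add_edge(C, D). Edges now: 5
Op 6: add_edge(A, B). Edges now: 6
Compute levels (Kahn BFS):
  sources (in-degree 0): A
  process A: level=0
    A->B: in-degree(B)=2, level(B)>=1
    A->C: in-degree(C)=0, level(C)=1, enqueue
    A->D: in-degree(D)=1, level(D)>=1
  process C: level=1
    C->B: in-degree(B)=1, level(B)>=2
    C->D: in-degree(D)=0, level(D)=2, enqueue
  process D: level=2
    D->B: in-degree(B)=0, level(B)=3, enqueue
  process B: level=3
All levels: A:0, B:3, C:1, D:2
max level = 3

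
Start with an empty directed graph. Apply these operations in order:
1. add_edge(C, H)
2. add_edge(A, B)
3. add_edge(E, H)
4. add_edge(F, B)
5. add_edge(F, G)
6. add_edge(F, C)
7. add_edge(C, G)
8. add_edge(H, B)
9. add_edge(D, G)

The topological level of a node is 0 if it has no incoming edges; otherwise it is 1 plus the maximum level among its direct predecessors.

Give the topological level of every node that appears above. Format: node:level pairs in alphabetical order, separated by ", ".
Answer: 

Answer: A:0, B:3, C:1, D:0, E:0, F:0, G:2, H:2

Derivation:
Op 1: add_edge(C, H). Edges now: 1
Op 2: add_edge(A, B). Edges now: 2
Op 3: add_edge(E, H). Edges now: 3
Op 4: add_edge(F, B). Edges now: 4
Op 5: add_edge(F, G). Edges now: 5
Op 6: add_edge(F, C). Edges now: 6
Op 7: add_edge(C, G). Edges now: 7
Op 8: add_edge(H, B). Edges now: 8
Op 9: add_edge(D, G). Edges now: 9
Compute levels (Kahn BFS):
  sources (in-degree 0): A, D, E, F
  process A: level=0
    A->B: in-degree(B)=2, level(B)>=1
  process D: level=0
    D->G: in-degree(G)=2, level(G)>=1
  process E: level=0
    E->H: in-degree(H)=1, level(H)>=1
  process F: level=0
    F->B: in-degree(B)=1, level(B)>=1
    F->C: in-degree(C)=0, level(C)=1, enqueue
    F->G: in-degree(G)=1, level(G)>=1
  process C: level=1
    C->G: in-degree(G)=0, level(G)=2, enqueue
    C->H: in-degree(H)=0, level(H)=2, enqueue
  process G: level=2
  process H: level=2
    H->B: in-degree(B)=0, level(B)=3, enqueue
  process B: level=3
All levels: A:0, B:3, C:1, D:0, E:0, F:0, G:2, H:2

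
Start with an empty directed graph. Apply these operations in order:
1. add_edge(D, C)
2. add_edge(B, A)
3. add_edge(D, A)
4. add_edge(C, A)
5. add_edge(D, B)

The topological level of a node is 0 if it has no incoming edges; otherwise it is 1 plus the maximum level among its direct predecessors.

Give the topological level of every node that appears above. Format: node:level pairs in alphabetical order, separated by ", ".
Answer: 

Op 1: add_edge(D, C). Edges now: 1
Op 2: add_edge(B, A). Edges now: 2
Op 3: add_edge(D, A). Edges now: 3
Op 4: add_edge(C, A). Edges now: 4
Op 5: add_edge(D, B). Edges now: 5
Compute levels (Kahn BFS):
  sources (in-degree 0): D
  process D: level=0
    D->A: in-degree(A)=2, level(A)>=1
    D->B: in-degree(B)=0, level(B)=1, enqueue
    D->C: in-degree(C)=0, level(C)=1, enqueue
  process B: level=1
    B->A: in-degree(A)=1, level(A)>=2
  process C: level=1
    C->A: in-degree(A)=0, level(A)=2, enqueue
  process A: level=2
All levels: A:2, B:1, C:1, D:0

Answer: A:2, B:1, C:1, D:0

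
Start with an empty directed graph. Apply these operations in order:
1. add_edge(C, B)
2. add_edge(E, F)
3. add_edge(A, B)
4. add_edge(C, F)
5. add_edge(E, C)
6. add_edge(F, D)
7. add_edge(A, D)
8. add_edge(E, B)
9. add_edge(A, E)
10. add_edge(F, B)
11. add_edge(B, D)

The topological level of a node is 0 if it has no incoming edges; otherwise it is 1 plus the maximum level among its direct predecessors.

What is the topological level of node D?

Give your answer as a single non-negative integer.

Op 1: add_edge(C, B). Edges now: 1
Op 2: add_edge(E, F). Edges now: 2
Op 3: add_edge(A, B). Edges now: 3
Op 4: add_edge(C, F). Edges now: 4
Op 5: add_edge(E, C). Edges now: 5
Op 6: add_edge(F, D). Edges now: 6
Op 7: add_edge(A, D). Edges now: 7
Op 8: add_edge(E, B). Edges now: 8
Op 9: add_edge(A, E). Edges now: 9
Op 10: add_edge(F, B). Edges now: 10
Op 11: add_edge(B, D). Edges now: 11
Compute levels (Kahn BFS):
  sources (in-degree 0): A
  process A: level=0
    A->B: in-degree(B)=3, level(B)>=1
    A->D: in-degree(D)=2, level(D)>=1
    A->E: in-degree(E)=0, level(E)=1, enqueue
  process E: level=1
    E->B: in-degree(B)=2, level(B)>=2
    E->C: in-degree(C)=0, level(C)=2, enqueue
    E->F: in-degree(F)=1, level(F)>=2
  process C: level=2
    C->B: in-degree(B)=1, level(B)>=3
    C->F: in-degree(F)=0, level(F)=3, enqueue
  process F: level=3
    F->B: in-degree(B)=0, level(B)=4, enqueue
    F->D: in-degree(D)=1, level(D)>=4
  process B: level=4
    B->D: in-degree(D)=0, level(D)=5, enqueue
  process D: level=5
All levels: A:0, B:4, C:2, D:5, E:1, F:3
level(D) = 5

Answer: 5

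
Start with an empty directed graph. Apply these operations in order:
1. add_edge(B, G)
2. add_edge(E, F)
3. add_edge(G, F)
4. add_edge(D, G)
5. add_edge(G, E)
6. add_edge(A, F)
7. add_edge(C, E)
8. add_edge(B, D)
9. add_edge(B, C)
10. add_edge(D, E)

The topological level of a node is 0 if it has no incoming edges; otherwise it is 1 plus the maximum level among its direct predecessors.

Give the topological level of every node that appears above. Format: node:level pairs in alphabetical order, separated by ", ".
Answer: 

Answer: A:0, B:0, C:1, D:1, E:3, F:4, G:2

Derivation:
Op 1: add_edge(B, G). Edges now: 1
Op 2: add_edge(E, F). Edges now: 2
Op 3: add_edge(G, F). Edges now: 3
Op 4: add_edge(D, G). Edges now: 4
Op 5: add_edge(G, E). Edges now: 5
Op 6: add_edge(A, F). Edges now: 6
Op 7: add_edge(C, E). Edges now: 7
Op 8: add_edge(B, D). Edges now: 8
Op 9: add_edge(B, C). Edges now: 9
Op 10: add_edge(D, E). Edges now: 10
Compute levels (Kahn BFS):
  sources (in-degree 0): A, B
  process A: level=0
    A->F: in-degree(F)=2, level(F)>=1
  process B: level=0
    B->C: in-degree(C)=0, level(C)=1, enqueue
    B->D: in-degree(D)=0, level(D)=1, enqueue
    B->G: in-degree(G)=1, level(G)>=1
  process C: level=1
    C->E: in-degree(E)=2, level(E)>=2
  process D: level=1
    D->E: in-degree(E)=1, level(E)>=2
    D->G: in-degree(G)=0, level(G)=2, enqueue
  process G: level=2
    G->E: in-degree(E)=0, level(E)=3, enqueue
    G->F: in-degree(F)=1, level(F)>=3
  process E: level=3
    E->F: in-degree(F)=0, level(F)=4, enqueue
  process F: level=4
All levels: A:0, B:0, C:1, D:1, E:3, F:4, G:2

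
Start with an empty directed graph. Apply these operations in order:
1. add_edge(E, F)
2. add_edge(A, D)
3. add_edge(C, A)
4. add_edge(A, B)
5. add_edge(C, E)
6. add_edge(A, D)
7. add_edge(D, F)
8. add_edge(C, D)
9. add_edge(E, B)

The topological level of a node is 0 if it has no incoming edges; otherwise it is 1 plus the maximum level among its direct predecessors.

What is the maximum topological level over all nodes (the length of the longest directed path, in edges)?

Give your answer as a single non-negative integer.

Op 1: add_edge(E, F). Edges now: 1
Op 2: add_edge(A, D). Edges now: 2
Op 3: add_edge(C, A). Edges now: 3
Op 4: add_edge(A, B). Edges now: 4
Op 5: add_edge(C, E). Edges now: 5
Op 6: add_edge(A, D) (duplicate, no change). Edges now: 5
Op 7: add_edge(D, F). Edges now: 6
Op 8: add_edge(C, D). Edges now: 7
Op 9: add_edge(E, B). Edges now: 8
Compute levels (Kahn BFS):
  sources (in-degree 0): C
  process C: level=0
    C->A: in-degree(A)=0, level(A)=1, enqueue
    C->D: in-degree(D)=1, level(D)>=1
    C->E: in-degree(E)=0, level(E)=1, enqueue
  process A: level=1
    A->B: in-degree(B)=1, level(B)>=2
    A->D: in-degree(D)=0, level(D)=2, enqueue
  process E: level=1
    E->B: in-degree(B)=0, level(B)=2, enqueue
    E->F: in-degree(F)=1, level(F)>=2
  process D: level=2
    D->F: in-degree(F)=0, level(F)=3, enqueue
  process B: level=2
  process F: level=3
All levels: A:1, B:2, C:0, D:2, E:1, F:3
max level = 3

Answer: 3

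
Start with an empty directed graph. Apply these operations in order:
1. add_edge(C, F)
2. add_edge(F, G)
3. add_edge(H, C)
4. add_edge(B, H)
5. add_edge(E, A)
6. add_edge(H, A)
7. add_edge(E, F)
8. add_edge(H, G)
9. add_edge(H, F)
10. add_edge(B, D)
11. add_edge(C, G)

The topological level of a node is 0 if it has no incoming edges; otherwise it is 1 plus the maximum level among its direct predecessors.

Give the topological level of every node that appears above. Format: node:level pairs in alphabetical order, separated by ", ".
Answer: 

Answer: A:2, B:0, C:2, D:1, E:0, F:3, G:4, H:1

Derivation:
Op 1: add_edge(C, F). Edges now: 1
Op 2: add_edge(F, G). Edges now: 2
Op 3: add_edge(H, C). Edges now: 3
Op 4: add_edge(B, H). Edges now: 4
Op 5: add_edge(E, A). Edges now: 5
Op 6: add_edge(H, A). Edges now: 6
Op 7: add_edge(E, F). Edges now: 7
Op 8: add_edge(H, G). Edges now: 8
Op 9: add_edge(H, F). Edges now: 9
Op 10: add_edge(B, D). Edges now: 10
Op 11: add_edge(C, G). Edges now: 11
Compute levels (Kahn BFS):
  sources (in-degree 0): B, E
  process B: level=0
    B->D: in-degree(D)=0, level(D)=1, enqueue
    B->H: in-degree(H)=0, level(H)=1, enqueue
  process E: level=0
    E->A: in-degree(A)=1, level(A)>=1
    E->F: in-degree(F)=2, level(F)>=1
  process D: level=1
  process H: level=1
    H->A: in-degree(A)=0, level(A)=2, enqueue
    H->C: in-degree(C)=0, level(C)=2, enqueue
    H->F: in-degree(F)=1, level(F)>=2
    H->G: in-degree(G)=2, level(G)>=2
  process A: level=2
  process C: level=2
    C->F: in-degree(F)=0, level(F)=3, enqueue
    C->G: in-degree(G)=1, level(G)>=3
  process F: level=3
    F->G: in-degree(G)=0, level(G)=4, enqueue
  process G: level=4
All levels: A:2, B:0, C:2, D:1, E:0, F:3, G:4, H:1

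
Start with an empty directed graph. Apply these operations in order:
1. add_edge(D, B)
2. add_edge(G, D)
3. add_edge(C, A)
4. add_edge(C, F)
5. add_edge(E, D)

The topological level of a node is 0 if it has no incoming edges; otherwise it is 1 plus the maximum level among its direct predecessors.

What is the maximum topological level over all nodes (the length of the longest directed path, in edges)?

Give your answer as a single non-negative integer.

Op 1: add_edge(D, B). Edges now: 1
Op 2: add_edge(G, D). Edges now: 2
Op 3: add_edge(C, A). Edges now: 3
Op 4: add_edge(C, F). Edges now: 4
Op 5: add_edge(E, D). Edges now: 5
Compute levels (Kahn BFS):
  sources (in-degree 0): C, E, G
  process C: level=0
    C->A: in-degree(A)=0, level(A)=1, enqueue
    C->F: in-degree(F)=0, level(F)=1, enqueue
  process E: level=0
    E->D: in-degree(D)=1, level(D)>=1
  process G: level=0
    G->D: in-degree(D)=0, level(D)=1, enqueue
  process A: level=1
  process F: level=1
  process D: level=1
    D->B: in-degree(B)=0, level(B)=2, enqueue
  process B: level=2
All levels: A:1, B:2, C:0, D:1, E:0, F:1, G:0
max level = 2

Answer: 2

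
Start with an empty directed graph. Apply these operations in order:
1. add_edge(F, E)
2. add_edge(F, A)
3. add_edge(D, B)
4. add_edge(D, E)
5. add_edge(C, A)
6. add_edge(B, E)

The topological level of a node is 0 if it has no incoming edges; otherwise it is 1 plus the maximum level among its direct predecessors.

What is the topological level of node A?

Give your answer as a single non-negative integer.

Answer: 1

Derivation:
Op 1: add_edge(F, E). Edges now: 1
Op 2: add_edge(F, A). Edges now: 2
Op 3: add_edge(D, B). Edges now: 3
Op 4: add_edge(D, E). Edges now: 4
Op 5: add_edge(C, A). Edges now: 5
Op 6: add_edge(B, E). Edges now: 6
Compute levels (Kahn BFS):
  sources (in-degree 0): C, D, F
  process C: level=0
    C->A: in-degree(A)=1, level(A)>=1
  process D: level=0
    D->B: in-degree(B)=0, level(B)=1, enqueue
    D->E: in-degree(E)=2, level(E)>=1
  process F: level=0
    F->A: in-degree(A)=0, level(A)=1, enqueue
    F->E: in-degree(E)=1, level(E)>=1
  process B: level=1
    B->E: in-degree(E)=0, level(E)=2, enqueue
  process A: level=1
  process E: level=2
All levels: A:1, B:1, C:0, D:0, E:2, F:0
level(A) = 1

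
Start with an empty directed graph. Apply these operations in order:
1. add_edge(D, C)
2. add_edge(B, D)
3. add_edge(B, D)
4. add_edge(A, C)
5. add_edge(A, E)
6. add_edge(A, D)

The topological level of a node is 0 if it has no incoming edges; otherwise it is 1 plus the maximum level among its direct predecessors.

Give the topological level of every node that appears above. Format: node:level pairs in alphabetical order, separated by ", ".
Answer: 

Answer: A:0, B:0, C:2, D:1, E:1

Derivation:
Op 1: add_edge(D, C). Edges now: 1
Op 2: add_edge(B, D). Edges now: 2
Op 3: add_edge(B, D) (duplicate, no change). Edges now: 2
Op 4: add_edge(A, C). Edges now: 3
Op 5: add_edge(A, E). Edges now: 4
Op 6: add_edge(A, D). Edges now: 5
Compute levels (Kahn BFS):
  sources (in-degree 0): A, B
  process A: level=0
    A->C: in-degree(C)=1, level(C)>=1
    A->D: in-degree(D)=1, level(D)>=1
    A->E: in-degree(E)=0, level(E)=1, enqueue
  process B: level=0
    B->D: in-degree(D)=0, level(D)=1, enqueue
  process E: level=1
  process D: level=1
    D->C: in-degree(C)=0, level(C)=2, enqueue
  process C: level=2
All levels: A:0, B:0, C:2, D:1, E:1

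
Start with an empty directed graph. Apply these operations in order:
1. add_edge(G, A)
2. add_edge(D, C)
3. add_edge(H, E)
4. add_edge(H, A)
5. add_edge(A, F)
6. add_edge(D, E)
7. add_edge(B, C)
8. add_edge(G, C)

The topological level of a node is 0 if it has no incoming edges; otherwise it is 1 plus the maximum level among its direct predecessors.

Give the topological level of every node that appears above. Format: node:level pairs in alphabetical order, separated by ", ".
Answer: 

Answer: A:1, B:0, C:1, D:0, E:1, F:2, G:0, H:0

Derivation:
Op 1: add_edge(G, A). Edges now: 1
Op 2: add_edge(D, C). Edges now: 2
Op 3: add_edge(H, E). Edges now: 3
Op 4: add_edge(H, A). Edges now: 4
Op 5: add_edge(A, F). Edges now: 5
Op 6: add_edge(D, E). Edges now: 6
Op 7: add_edge(B, C). Edges now: 7
Op 8: add_edge(G, C). Edges now: 8
Compute levels (Kahn BFS):
  sources (in-degree 0): B, D, G, H
  process B: level=0
    B->C: in-degree(C)=2, level(C)>=1
  process D: level=0
    D->C: in-degree(C)=1, level(C)>=1
    D->E: in-degree(E)=1, level(E)>=1
  process G: level=0
    G->A: in-degree(A)=1, level(A)>=1
    G->C: in-degree(C)=0, level(C)=1, enqueue
  process H: level=0
    H->A: in-degree(A)=0, level(A)=1, enqueue
    H->E: in-degree(E)=0, level(E)=1, enqueue
  process C: level=1
  process A: level=1
    A->F: in-degree(F)=0, level(F)=2, enqueue
  process E: level=1
  process F: level=2
All levels: A:1, B:0, C:1, D:0, E:1, F:2, G:0, H:0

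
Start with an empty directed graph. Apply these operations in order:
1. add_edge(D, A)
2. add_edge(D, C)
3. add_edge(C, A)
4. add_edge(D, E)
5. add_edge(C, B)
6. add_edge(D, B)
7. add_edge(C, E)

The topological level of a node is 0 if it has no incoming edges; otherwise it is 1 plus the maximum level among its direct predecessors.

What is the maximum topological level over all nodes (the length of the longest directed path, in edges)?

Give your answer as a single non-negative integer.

Op 1: add_edge(D, A). Edges now: 1
Op 2: add_edge(D, C). Edges now: 2
Op 3: add_edge(C, A). Edges now: 3
Op 4: add_edge(D, E). Edges now: 4
Op 5: add_edge(C, B). Edges now: 5
Op 6: add_edge(D, B). Edges now: 6
Op 7: add_edge(C, E). Edges now: 7
Compute levels (Kahn BFS):
  sources (in-degree 0): D
  process D: level=0
    D->A: in-degree(A)=1, level(A)>=1
    D->B: in-degree(B)=1, level(B)>=1
    D->C: in-degree(C)=0, level(C)=1, enqueue
    D->E: in-degree(E)=1, level(E)>=1
  process C: level=1
    C->A: in-degree(A)=0, level(A)=2, enqueue
    C->B: in-degree(B)=0, level(B)=2, enqueue
    C->E: in-degree(E)=0, level(E)=2, enqueue
  process A: level=2
  process B: level=2
  process E: level=2
All levels: A:2, B:2, C:1, D:0, E:2
max level = 2

Answer: 2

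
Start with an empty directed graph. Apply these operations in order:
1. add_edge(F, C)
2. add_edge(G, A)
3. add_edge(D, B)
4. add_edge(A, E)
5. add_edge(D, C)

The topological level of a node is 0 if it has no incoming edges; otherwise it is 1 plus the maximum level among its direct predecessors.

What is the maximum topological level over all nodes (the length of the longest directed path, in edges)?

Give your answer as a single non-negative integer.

Op 1: add_edge(F, C). Edges now: 1
Op 2: add_edge(G, A). Edges now: 2
Op 3: add_edge(D, B). Edges now: 3
Op 4: add_edge(A, E). Edges now: 4
Op 5: add_edge(D, C). Edges now: 5
Compute levels (Kahn BFS):
  sources (in-degree 0): D, F, G
  process D: level=0
    D->B: in-degree(B)=0, level(B)=1, enqueue
    D->C: in-degree(C)=1, level(C)>=1
  process F: level=0
    F->C: in-degree(C)=0, level(C)=1, enqueue
  process G: level=0
    G->A: in-degree(A)=0, level(A)=1, enqueue
  process B: level=1
  process C: level=1
  process A: level=1
    A->E: in-degree(E)=0, level(E)=2, enqueue
  process E: level=2
All levels: A:1, B:1, C:1, D:0, E:2, F:0, G:0
max level = 2

Answer: 2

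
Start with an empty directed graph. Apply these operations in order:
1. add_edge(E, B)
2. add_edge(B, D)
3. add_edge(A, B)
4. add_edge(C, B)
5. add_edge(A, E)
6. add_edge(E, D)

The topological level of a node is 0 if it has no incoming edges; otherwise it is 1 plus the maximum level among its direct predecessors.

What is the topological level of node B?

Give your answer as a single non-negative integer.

Op 1: add_edge(E, B). Edges now: 1
Op 2: add_edge(B, D). Edges now: 2
Op 3: add_edge(A, B). Edges now: 3
Op 4: add_edge(C, B). Edges now: 4
Op 5: add_edge(A, E). Edges now: 5
Op 6: add_edge(E, D). Edges now: 6
Compute levels (Kahn BFS):
  sources (in-degree 0): A, C
  process A: level=0
    A->B: in-degree(B)=2, level(B)>=1
    A->E: in-degree(E)=0, level(E)=1, enqueue
  process C: level=0
    C->B: in-degree(B)=1, level(B)>=1
  process E: level=1
    E->B: in-degree(B)=0, level(B)=2, enqueue
    E->D: in-degree(D)=1, level(D)>=2
  process B: level=2
    B->D: in-degree(D)=0, level(D)=3, enqueue
  process D: level=3
All levels: A:0, B:2, C:0, D:3, E:1
level(B) = 2

Answer: 2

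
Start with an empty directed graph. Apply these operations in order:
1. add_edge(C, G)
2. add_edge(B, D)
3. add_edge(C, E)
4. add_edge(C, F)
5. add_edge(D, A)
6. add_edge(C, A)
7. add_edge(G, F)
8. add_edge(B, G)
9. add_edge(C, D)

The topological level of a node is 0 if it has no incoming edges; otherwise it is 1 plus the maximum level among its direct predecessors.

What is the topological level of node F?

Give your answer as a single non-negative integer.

Answer: 2

Derivation:
Op 1: add_edge(C, G). Edges now: 1
Op 2: add_edge(B, D). Edges now: 2
Op 3: add_edge(C, E). Edges now: 3
Op 4: add_edge(C, F). Edges now: 4
Op 5: add_edge(D, A). Edges now: 5
Op 6: add_edge(C, A). Edges now: 6
Op 7: add_edge(G, F). Edges now: 7
Op 8: add_edge(B, G). Edges now: 8
Op 9: add_edge(C, D). Edges now: 9
Compute levels (Kahn BFS):
  sources (in-degree 0): B, C
  process B: level=0
    B->D: in-degree(D)=1, level(D)>=1
    B->G: in-degree(G)=1, level(G)>=1
  process C: level=0
    C->A: in-degree(A)=1, level(A)>=1
    C->D: in-degree(D)=0, level(D)=1, enqueue
    C->E: in-degree(E)=0, level(E)=1, enqueue
    C->F: in-degree(F)=1, level(F)>=1
    C->G: in-degree(G)=0, level(G)=1, enqueue
  process D: level=1
    D->A: in-degree(A)=0, level(A)=2, enqueue
  process E: level=1
  process G: level=1
    G->F: in-degree(F)=0, level(F)=2, enqueue
  process A: level=2
  process F: level=2
All levels: A:2, B:0, C:0, D:1, E:1, F:2, G:1
level(F) = 2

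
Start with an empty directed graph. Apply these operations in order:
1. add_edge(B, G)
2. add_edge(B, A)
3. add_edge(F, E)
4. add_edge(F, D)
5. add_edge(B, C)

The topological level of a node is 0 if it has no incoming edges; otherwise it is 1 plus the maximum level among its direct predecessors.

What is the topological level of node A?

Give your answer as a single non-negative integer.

Answer: 1

Derivation:
Op 1: add_edge(B, G). Edges now: 1
Op 2: add_edge(B, A). Edges now: 2
Op 3: add_edge(F, E). Edges now: 3
Op 4: add_edge(F, D). Edges now: 4
Op 5: add_edge(B, C). Edges now: 5
Compute levels (Kahn BFS):
  sources (in-degree 0): B, F
  process B: level=0
    B->A: in-degree(A)=0, level(A)=1, enqueue
    B->C: in-degree(C)=0, level(C)=1, enqueue
    B->G: in-degree(G)=0, level(G)=1, enqueue
  process F: level=0
    F->D: in-degree(D)=0, level(D)=1, enqueue
    F->E: in-degree(E)=0, level(E)=1, enqueue
  process A: level=1
  process C: level=1
  process G: level=1
  process D: level=1
  process E: level=1
All levels: A:1, B:0, C:1, D:1, E:1, F:0, G:1
level(A) = 1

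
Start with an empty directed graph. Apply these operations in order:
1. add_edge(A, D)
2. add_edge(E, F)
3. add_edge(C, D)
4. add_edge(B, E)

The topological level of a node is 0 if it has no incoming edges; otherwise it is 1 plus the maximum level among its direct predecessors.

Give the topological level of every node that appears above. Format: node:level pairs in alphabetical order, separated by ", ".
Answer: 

Answer: A:0, B:0, C:0, D:1, E:1, F:2

Derivation:
Op 1: add_edge(A, D). Edges now: 1
Op 2: add_edge(E, F). Edges now: 2
Op 3: add_edge(C, D). Edges now: 3
Op 4: add_edge(B, E). Edges now: 4
Compute levels (Kahn BFS):
  sources (in-degree 0): A, B, C
  process A: level=0
    A->D: in-degree(D)=1, level(D)>=1
  process B: level=0
    B->E: in-degree(E)=0, level(E)=1, enqueue
  process C: level=0
    C->D: in-degree(D)=0, level(D)=1, enqueue
  process E: level=1
    E->F: in-degree(F)=0, level(F)=2, enqueue
  process D: level=1
  process F: level=2
All levels: A:0, B:0, C:0, D:1, E:1, F:2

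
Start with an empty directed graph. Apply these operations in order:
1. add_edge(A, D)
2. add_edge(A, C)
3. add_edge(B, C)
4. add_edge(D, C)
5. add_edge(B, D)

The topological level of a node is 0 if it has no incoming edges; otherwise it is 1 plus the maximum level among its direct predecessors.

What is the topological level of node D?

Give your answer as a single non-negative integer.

Op 1: add_edge(A, D). Edges now: 1
Op 2: add_edge(A, C). Edges now: 2
Op 3: add_edge(B, C). Edges now: 3
Op 4: add_edge(D, C). Edges now: 4
Op 5: add_edge(B, D). Edges now: 5
Compute levels (Kahn BFS):
  sources (in-degree 0): A, B
  process A: level=0
    A->C: in-degree(C)=2, level(C)>=1
    A->D: in-degree(D)=1, level(D)>=1
  process B: level=0
    B->C: in-degree(C)=1, level(C)>=1
    B->D: in-degree(D)=0, level(D)=1, enqueue
  process D: level=1
    D->C: in-degree(C)=0, level(C)=2, enqueue
  process C: level=2
All levels: A:0, B:0, C:2, D:1
level(D) = 1

Answer: 1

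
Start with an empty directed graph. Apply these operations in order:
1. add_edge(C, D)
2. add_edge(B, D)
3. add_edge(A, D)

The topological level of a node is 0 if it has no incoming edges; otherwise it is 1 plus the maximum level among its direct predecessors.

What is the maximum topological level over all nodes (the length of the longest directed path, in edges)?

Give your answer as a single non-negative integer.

Answer: 1

Derivation:
Op 1: add_edge(C, D). Edges now: 1
Op 2: add_edge(B, D). Edges now: 2
Op 3: add_edge(A, D). Edges now: 3
Compute levels (Kahn BFS):
  sources (in-degree 0): A, B, C
  process A: level=0
    A->D: in-degree(D)=2, level(D)>=1
  process B: level=0
    B->D: in-degree(D)=1, level(D)>=1
  process C: level=0
    C->D: in-degree(D)=0, level(D)=1, enqueue
  process D: level=1
All levels: A:0, B:0, C:0, D:1
max level = 1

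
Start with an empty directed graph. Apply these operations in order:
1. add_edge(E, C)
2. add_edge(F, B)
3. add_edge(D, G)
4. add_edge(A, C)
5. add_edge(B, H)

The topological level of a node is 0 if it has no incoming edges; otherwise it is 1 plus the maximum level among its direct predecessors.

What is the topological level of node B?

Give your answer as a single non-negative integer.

Op 1: add_edge(E, C). Edges now: 1
Op 2: add_edge(F, B). Edges now: 2
Op 3: add_edge(D, G). Edges now: 3
Op 4: add_edge(A, C). Edges now: 4
Op 5: add_edge(B, H). Edges now: 5
Compute levels (Kahn BFS):
  sources (in-degree 0): A, D, E, F
  process A: level=0
    A->C: in-degree(C)=1, level(C)>=1
  process D: level=0
    D->G: in-degree(G)=0, level(G)=1, enqueue
  process E: level=0
    E->C: in-degree(C)=0, level(C)=1, enqueue
  process F: level=0
    F->B: in-degree(B)=0, level(B)=1, enqueue
  process G: level=1
  process C: level=1
  process B: level=1
    B->H: in-degree(H)=0, level(H)=2, enqueue
  process H: level=2
All levels: A:0, B:1, C:1, D:0, E:0, F:0, G:1, H:2
level(B) = 1

Answer: 1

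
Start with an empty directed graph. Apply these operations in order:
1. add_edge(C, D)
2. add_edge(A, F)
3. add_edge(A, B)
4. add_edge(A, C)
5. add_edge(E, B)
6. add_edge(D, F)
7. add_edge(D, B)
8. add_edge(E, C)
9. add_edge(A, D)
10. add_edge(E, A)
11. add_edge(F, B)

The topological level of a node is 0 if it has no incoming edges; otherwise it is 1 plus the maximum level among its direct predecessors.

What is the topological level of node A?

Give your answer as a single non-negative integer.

Answer: 1

Derivation:
Op 1: add_edge(C, D). Edges now: 1
Op 2: add_edge(A, F). Edges now: 2
Op 3: add_edge(A, B). Edges now: 3
Op 4: add_edge(A, C). Edges now: 4
Op 5: add_edge(E, B). Edges now: 5
Op 6: add_edge(D, F). Edges now: 6
Op 7: add_edge(D, B). Edges now: 7
Op 8: add_edge(E, C). Edges now: 8
Op 9: add_edge(A, D). Edges now: 9
Op 10: add_edge(E, A). Edges now: 10
Op 11: add_edge(F, B). Edges now: 11
Compute levels (Kahn BFS):
  sources (in-degree 0): E
  process E: level=0
    E->A: in-degree(A)=0, level(A)=1, enqueue
    E->B: in-degree(B)=3, level(B)>=1
    E->C: in-degree(C)=1, level(C)>=1
  process A: level=1
    A->B: in-degree(B)=2, level(B)>=2
    A->C: in-degree(C)=0, level(C)=2, enqueue
    A->D: in-degree(D)=1, level(D)>=2
    A->F: in-degree(F)=1, level(F)>=2
  process C: level=2
    C->D: in-degree(D)=0, level(D)=3, enqueue
  process D: level=3
    D->B: in-degree(B)=1, level(B)>=4
    D->F: in-degree(F)=0, level(F)=4, enqueue
  process F: level=4
    F->B: in-degree(B)=0, level(B)=5, enqueue
  process B: level=5
All levels: A:1, B:5, C:2, D:3, E:0, F:4
level(A) = 1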